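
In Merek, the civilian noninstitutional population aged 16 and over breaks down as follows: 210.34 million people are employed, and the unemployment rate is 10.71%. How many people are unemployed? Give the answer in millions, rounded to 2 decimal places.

Let U be the number unemployed. The labor force is E + U, and U/(E+U) = 0.1071.
So U = 0.1071 × 210.34 / (1 − 0.1071) = 22.5274 / 0.8929 ≈ 25.23 million.

About 25.23 million are unemployed.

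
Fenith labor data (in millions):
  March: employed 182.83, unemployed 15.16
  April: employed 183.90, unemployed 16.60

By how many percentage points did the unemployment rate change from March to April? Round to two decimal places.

The unemployment rate changed by +0.62 percentage points.

March: labor force = 182.83 + 15.16 = 197.99; u = 15.16/197.99 = 7.66%.
April: labor force = 183.90 + 16.60 = 200.50; u = 16.60/200.50 = 8.28%.
Change = 8.28% − 7.66% = +0.62 pp.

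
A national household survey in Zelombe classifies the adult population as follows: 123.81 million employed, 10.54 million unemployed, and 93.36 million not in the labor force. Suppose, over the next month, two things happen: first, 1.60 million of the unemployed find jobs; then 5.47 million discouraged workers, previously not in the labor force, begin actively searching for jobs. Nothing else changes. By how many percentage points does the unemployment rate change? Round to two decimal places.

The unemployment rate changes by +2.46 percentage points.

Initially, labor force = 123.81 + 10.54 = 134.35 million, so u = 10.54/134.35 = 7.85%.
After the first change, unemployed falls and employed rises by 1.60; labor force unchanged → E = 125.41, U = 8.94, labor force = 134.35 million.
After the second change, unemployed and labor force both rise by 5.47 → E = 125.41, U = 14.41, labor force = 139.82 million.
New unemployment rate = 14.41 / 139.82 = 10.31%.
Change = 10.31% − 7.85% = +2.46 percentage points.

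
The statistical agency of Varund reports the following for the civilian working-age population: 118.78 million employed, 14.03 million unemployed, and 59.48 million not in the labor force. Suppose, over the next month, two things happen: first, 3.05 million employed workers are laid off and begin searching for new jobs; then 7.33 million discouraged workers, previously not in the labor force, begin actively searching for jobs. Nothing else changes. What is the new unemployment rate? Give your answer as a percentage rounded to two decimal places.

Initially, labor force = 118.78 + 14.03 = 132.81 million, so u = 14.03/132.81 = 10.56%.
After the first change, employed falls and unemployed rises by 3.05; labor force unchanged → E = 115.73, U = 17.08, labor force = 132.81 million.
After the second change, unemployed and labor force both rise by 7.33 → E = 115.73, U = 24.41, labor force = 140.14 million.
New unemployment rate = 24.41 / 140.14 = 17.42%.

New unemployment rate ≈ 17.42%.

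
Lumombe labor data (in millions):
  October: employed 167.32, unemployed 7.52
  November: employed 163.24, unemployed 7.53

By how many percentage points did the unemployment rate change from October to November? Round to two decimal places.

October: labor force = 167.32 + 7.52 = 174.84; u = 7.52/174.84 = 4.30%.
November: labor force = 163.24 + 7.53 = 170.77; u = 7.53/170.77 = 4.41%.
Change = 4.41% − 4.30% = +0.11 pp.

The unemployment rate changed by +0.11 percentage points.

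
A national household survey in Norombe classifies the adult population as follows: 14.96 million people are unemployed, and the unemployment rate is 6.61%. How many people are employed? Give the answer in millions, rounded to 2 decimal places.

Labor force = U / u = 14.96 / 0.0661 ≈ 226.32 million.
Employed = labor force − unemployed = 226.32 − 14.96 = 211.36 million.

About 211.36 million are employed.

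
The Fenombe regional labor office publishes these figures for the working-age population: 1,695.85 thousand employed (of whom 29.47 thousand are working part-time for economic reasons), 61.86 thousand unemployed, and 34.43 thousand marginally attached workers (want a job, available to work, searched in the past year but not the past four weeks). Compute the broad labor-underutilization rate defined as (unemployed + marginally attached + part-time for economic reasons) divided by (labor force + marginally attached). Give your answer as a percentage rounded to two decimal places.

Broad underutilization rate ≈ 7.02%.

Labor force = 1,695.85 + 61.86 = 1,757.71 thousand.
Numerator = 61.86 + 34.43 + 29.47 = 125.76 thousand.
Denominator = 1,757.71 + 34.43 = 1,792.14 thousand.
Broad rate = 125.76 / 1,792.14 = 7.02%.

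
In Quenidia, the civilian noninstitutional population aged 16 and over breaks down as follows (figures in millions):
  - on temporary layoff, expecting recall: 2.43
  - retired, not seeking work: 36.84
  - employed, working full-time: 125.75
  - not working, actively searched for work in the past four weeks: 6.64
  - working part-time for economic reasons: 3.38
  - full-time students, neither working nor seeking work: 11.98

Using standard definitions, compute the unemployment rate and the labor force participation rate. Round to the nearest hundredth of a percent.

Employed = 125.75 + 3.38 = 129.13 million (anyone who worked, including part-time for economic reasons, counts as employed).
Unemployed = 2.43 + 6.64 = 9.07 million (jobless and actively searching, or on temporary layoff).
Labor force = 129.13 + 9.07 = 138.20 million.
Not in labor force = 36.84 + 11.98 = 48.82 million (those not working and not actively searching are outside the labor force).
Civilian working-age population = 138.20 + 48.82 = 187.02 million.
Unemployment rate = 9.07 / 138.20 = 6.56%.
Labor force participation rate = 138.20 / 187.02 = 73.90%.

Unemployment rate ≈ 6.56%; labor force participation rate ≈ 73.90%.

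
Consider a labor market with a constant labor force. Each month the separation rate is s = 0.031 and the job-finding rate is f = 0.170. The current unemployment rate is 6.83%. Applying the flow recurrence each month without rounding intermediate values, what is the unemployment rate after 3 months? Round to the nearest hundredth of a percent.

Unemployment rate after three months ≈ 11.04%.

With a fixed labor force, u_{t+1} = u_t + s·(1−u_t) − f·u_t = u_t·(1−s−f) + s.
Here 1−s−f = 0.799 and s = 0.031.
u_1 = 0.068300 × 0.799 + 0.031 = 0.085572.
u_2 = 0.085572 × 0.799 + 0.031 = 0.099372.
u_3 = 0.099372 × 0.799 + 0.031 = 0.110398.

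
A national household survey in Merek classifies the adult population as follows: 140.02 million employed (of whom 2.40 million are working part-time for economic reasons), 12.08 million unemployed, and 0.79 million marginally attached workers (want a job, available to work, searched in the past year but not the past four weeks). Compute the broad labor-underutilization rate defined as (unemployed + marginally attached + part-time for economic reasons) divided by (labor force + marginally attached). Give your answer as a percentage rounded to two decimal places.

Broad underutilization rate ≈ 9.99%.

Labor force = 140.02 + 12.08 = 152.10 million.
Numerator = 12.08 + 0.79 + 2.40 = 15.27 million.
Denominator = 152.10 + 0.79 = 152.89 million.
Broad rate = 15.27 / 152.89 = 9.99%.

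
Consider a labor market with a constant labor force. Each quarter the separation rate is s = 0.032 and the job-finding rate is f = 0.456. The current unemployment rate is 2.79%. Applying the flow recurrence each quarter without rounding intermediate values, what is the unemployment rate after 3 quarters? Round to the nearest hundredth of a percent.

Unemployment rate after three quarters ≈ 6.05%.

With a fixed labor force, u_{t+1} = u_t + s·(1−u_t) − f·u_t = u_t·(1−s−f) + s.
Here 1−s−f = 0.512 and s = 0.032.
u_1 = 0.027900 × 0.512 + 0.032 = 0.046285.
u_2 = 0.046285 × 0.512 + 0.032 = 0.055698.
u_3 = 0.055698 × 0.512 + 0.032 = 0.060517.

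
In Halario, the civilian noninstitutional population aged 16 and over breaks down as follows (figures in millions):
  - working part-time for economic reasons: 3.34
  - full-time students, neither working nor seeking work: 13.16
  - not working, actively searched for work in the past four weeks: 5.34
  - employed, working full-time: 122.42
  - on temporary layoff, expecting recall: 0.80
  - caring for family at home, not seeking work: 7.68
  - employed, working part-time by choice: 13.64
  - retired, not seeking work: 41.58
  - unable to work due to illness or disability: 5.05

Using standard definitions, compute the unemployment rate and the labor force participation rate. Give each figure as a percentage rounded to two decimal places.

Unemployment rate ≈ 4.22%; labor force participation rate ≈ 68.33%.

Employed = 3.34 + 122.42 + 13.64 = 139.40 million (anyone who worked, including part-time for economic reasons, counts as employed).
Unemployed = 5.34 + 0.80 = 6.14 million (jobless and actively searching, or on temporary layoff).
Labor force = 139.40 + 6.14 = 145.54 million.
Not in labor force = 13.16 + 7.68 + 41.58 + 5.05 = 67.47 million (those not working and not actively searching are outside the labor force).
Civilian working-age population = 145.54 + 67.47 = 213.01 million.
Unemployment rate = 6.14 / 145.54 = 4.22%.
Labor force participation rate = 145.54 / 213.01 = 68.33%.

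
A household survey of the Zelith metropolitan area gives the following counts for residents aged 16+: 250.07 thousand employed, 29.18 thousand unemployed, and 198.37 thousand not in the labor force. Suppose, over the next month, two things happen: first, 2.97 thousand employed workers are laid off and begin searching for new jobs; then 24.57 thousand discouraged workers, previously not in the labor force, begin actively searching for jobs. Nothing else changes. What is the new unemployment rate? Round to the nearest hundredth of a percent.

Initially, labor force = 250.07 + 29.18 = 279.25 thousand, so u = 29.18/279.25 = 10.45%.
After the first change, employed falls and unemployed rises by 2.97; labor force unchanged → E = 247.10, U = 32.15, labor force = 279.25 thousand.
After the second change, unemployed and labor force both rise by 24.57 → E = 247.10, U = 56.72, labor force = 303.82 thousand.
New unemployment rate = 56.72 / 303.82 = 18.67%.

New unemployment rate ≈ 18.67%.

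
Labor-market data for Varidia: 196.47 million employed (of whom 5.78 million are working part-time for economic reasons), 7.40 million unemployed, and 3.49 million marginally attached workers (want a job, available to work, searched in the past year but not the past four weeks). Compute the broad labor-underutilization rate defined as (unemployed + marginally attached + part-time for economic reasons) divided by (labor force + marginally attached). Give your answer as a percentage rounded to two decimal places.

Labor force = 196.47 + 7.40 = 203.87 million.
Numerator = 7.40 + 3.49 + 5.78 = 16.67 million.
Denominator = 203.87 + 3.49 = 207.36 million.
Broad rate = 16.67 / 207.36 = 8.04%.

Broad underutilization rate ≈ 8.04%.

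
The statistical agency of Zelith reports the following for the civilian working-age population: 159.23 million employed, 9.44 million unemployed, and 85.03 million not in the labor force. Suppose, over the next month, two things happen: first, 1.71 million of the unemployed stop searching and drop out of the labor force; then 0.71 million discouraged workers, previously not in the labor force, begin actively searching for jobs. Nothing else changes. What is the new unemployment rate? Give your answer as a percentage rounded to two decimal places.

Initially, labor force = 159.23 + 9.44 = 168.67 million, so u = 9.44/168.67 = 5.60%.
After the first change, unemployed and labor force both fall by 1.71 → E = 159.23, U = 7.73, labor force = 166.96 million.
After the second change, unemployed and labor force both rise by 0.71 → E = 159.23, U = 8.44, labor force = 167.67 million.
New unemployment rate = 8.44 / 167.67 = 5.03%.

New unemployment rate ≈ 5.03%.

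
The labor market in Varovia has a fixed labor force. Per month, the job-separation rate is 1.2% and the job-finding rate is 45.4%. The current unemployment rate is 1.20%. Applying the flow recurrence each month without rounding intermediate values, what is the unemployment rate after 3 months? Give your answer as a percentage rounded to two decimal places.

With a fixed labor force, u_{t+1} = u_t + s·(1−u_t) − f·u_t = u_t·(1−s−f) + s.
Here 1−s−f = 0.534 and s = 0.012.
u_1 = 0.012000 × 0.534 + 0.012 = 0.018408.
u_2 = 0.018408 × 0.534 + 0.012 = 0.021830.
u_3 = 0.021830 × 0.534 + 0.012 = 0.023657.

Unemployment rate after three months ≈ 2.37%.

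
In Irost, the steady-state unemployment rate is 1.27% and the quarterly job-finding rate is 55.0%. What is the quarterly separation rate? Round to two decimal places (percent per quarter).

Separation rate ≈ 0.71% per quarter.

From u* = s/(s+f): s = u·f/(1−u).
s = 0.0127 × 55.0 / (1 − 0.0127) = 0.6985 / 0.9873 ≈ 0.71% per quarter.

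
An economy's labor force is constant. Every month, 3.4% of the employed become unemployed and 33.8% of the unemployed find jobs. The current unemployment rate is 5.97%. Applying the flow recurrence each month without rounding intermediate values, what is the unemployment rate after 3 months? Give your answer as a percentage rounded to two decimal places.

With a fixed labor force, u_{t+1} = u_t + s·(1−u_t) − f·u_t = u_t·(1−s−f) + s.
Here 1−s−f = 0.628 and s = 0.034.
u_1 = 0.059700 × 0.628 + 0.034 = 0.071492.
u_2 = 0.071492 × 0.628 + 0.034 = 0.078897.
u_3 = 0.078897 × 0.628 + 0.034 = 0.083547.

Unemployment rate after three months ≈ 8.35%.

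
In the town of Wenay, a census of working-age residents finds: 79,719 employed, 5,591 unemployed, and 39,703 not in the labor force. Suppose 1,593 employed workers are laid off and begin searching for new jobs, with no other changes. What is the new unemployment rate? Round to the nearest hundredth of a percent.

New unemployment rate ≈ 8.42%.

Initially, labor force = 79,719 + 5,591 = 85,310, so u = 5,591/85,310 = 6.55%.
After the change, employed falls and unemployed rises by 1,593; labor force unchanged → E = 78,126, U = 7,184, labor force = 85,310.
New unemployment rate = 7,184 / 85,310 = 8.42%.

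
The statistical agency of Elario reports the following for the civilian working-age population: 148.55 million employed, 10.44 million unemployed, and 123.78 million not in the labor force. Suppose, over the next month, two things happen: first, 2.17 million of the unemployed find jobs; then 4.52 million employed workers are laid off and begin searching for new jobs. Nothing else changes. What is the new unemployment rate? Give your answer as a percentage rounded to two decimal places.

New unemployment rate ≈ 8.04%.

Initially, labor force = 148.55 + 10.44 = 158.99 million, so u = 10.44/158.99 = 6.57%.
After the first change, unemployed falls and employed rises by 2.17; labor force unchanged → E = 150.72, U = 8.27, labor force = 158.99 million.
After the second change, employed falls and unemployed rises by 4.52; labor force unchanged → E = 146.20, U = 12.79, labor force = 158.99 million.
New unemployment rate = 12.79 / 158.99 = 8.04%.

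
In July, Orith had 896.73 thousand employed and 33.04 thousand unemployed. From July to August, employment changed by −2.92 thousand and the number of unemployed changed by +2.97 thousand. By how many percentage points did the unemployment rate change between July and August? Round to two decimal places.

The unemployment rate changed by +0.32 percentage points.

July: labor force = 896.73 + 33.04 = 929.77; u = 33.04/929.77 = 3.55%.
August: labor force = 893.81 + 36.01 = 929.82; u = 36.01/929.82 = 3.87%.
Change = 3.87% − 3.55% = +0.32 pp.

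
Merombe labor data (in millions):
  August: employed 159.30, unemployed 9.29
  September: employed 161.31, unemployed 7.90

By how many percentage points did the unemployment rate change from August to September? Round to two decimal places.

The unemployment rate changed by −0.84 percentage points.

August: labor force = 159.30 + 9.29 = 168.59; u = 9.29/168.59 = 5.51%.
September: labor force = 161.31 + 7.90 = 169.21; u = 7.90/169.21 = 4.67%.
Change = 4.67% − 5.51% = −0.84 pp.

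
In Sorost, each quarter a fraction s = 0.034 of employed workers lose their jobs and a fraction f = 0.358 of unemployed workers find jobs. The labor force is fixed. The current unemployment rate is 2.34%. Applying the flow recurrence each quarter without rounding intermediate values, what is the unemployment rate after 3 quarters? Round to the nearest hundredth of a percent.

Unemployment rate after three quarters ≈ 7.25%.

With a fixed labor force, u_{t+1} = u_t + s·(1−u_t) − f·u_t = u_t·(1−s−f) + s.
Here 1−s−f = 0.608 and s = 0.034.
u_1 = 0.023400 × 0.608 + 0.034 = 0.048227.
u_2 = 0.048227 × 0.608 + 0.034 = 0.063322.
u_3 = 0.063322 × 0.608 + 0.034 = 0.072500.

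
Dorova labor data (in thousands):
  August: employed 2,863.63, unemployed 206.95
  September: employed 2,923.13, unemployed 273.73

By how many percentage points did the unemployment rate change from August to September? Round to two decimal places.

The unemployment rate changed by +1.82 percentage points.

August: labor force = 2,863.63 + 206.95 = 3,070.58; u = 206.95/3,070.58 = 6.74%.
September: labor force = 2,923.13 + 273.73 = 3,196.86; u = 273.73/3,196.86 = 8.56%.
Change = 8.56% − 6.74% = +1.82 pp.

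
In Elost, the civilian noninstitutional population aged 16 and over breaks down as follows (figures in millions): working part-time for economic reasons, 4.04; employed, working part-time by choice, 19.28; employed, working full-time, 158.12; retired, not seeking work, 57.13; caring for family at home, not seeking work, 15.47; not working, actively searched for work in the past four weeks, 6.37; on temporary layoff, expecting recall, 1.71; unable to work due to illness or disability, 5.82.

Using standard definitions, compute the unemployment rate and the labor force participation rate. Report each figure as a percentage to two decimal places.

Unemployment rate ≈ 4.26%; labor force participation rate ≈ 70.73%.

Employed = 4.04 + 19.28 + 158.12 = 181.44 million (anyone who worked, including part-time for economic reasons, counts as employed).
Unemployed = 6.37 + 1.71 = 8.08 million (jobless and actively searching, or on temporary layoff).
Labor force = 181.44 + 8.08 = 189.52 million.
Not in labor force = 57.13 + 15.47 + 5.82 = 78.42 million (those not working and not actively searching are outside the labor force).
Civilian working-age population = 189.52 + 78.42 = 267.94 million.
Unemployment rate = 8.08 / 189.52 = 4.26%.
Labor force participation rate = 189.52 / 267.94 = 70.73%.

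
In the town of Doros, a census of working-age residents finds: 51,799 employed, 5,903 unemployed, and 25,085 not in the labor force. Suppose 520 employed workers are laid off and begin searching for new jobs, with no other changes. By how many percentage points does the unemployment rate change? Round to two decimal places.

The unemployment rate changes by +0.90 percentage points.

Initially, labor force = 51,799 + 5,903 = 57,702, so u = 5,903/57,702 = 10.23%.
After the change, employed falls and unemployed rises by 520; labor force unchanged → E = 51,279, U = 6,423, labor force = 57,702.
New unemployment rate = 6,423 / 57,702 = 11.13%.
Change = 11.13% − 10.23% = +0.90 percentage points.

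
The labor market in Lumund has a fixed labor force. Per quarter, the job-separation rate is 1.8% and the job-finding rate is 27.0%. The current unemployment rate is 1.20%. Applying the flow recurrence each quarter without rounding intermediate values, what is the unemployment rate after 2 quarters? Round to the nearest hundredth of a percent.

With a fixed labor force, u_{t+1} = u_t + s·(1−u_t) − f·u_t = u_t·(1−s−f) + s.
Here 1−s−f = 0.712 and s = 0.018.
u_1 = 0.012000 × 0.712 + 0.018 = 0.026544.
u_2 = 0.026544 × 0.712 + 0.018 = 0.036899.

Unemployment rate after two quarters ≈ 3.69%.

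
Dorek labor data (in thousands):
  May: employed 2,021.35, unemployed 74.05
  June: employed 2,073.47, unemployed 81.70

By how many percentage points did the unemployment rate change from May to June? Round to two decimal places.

The unemployment rate changed by +0.26 percentage points.

May: labor force = 2,021.35 + 74.05 = 2,095.40; u = 74.05/2,095.40 = 3.53%.
June: labor force = 2,073.47 + 81.70 = 2,155.17; u = 81.70/2,155.17 = 3.79%.
Change = 3.79% − 3.53% = +0.26 pp.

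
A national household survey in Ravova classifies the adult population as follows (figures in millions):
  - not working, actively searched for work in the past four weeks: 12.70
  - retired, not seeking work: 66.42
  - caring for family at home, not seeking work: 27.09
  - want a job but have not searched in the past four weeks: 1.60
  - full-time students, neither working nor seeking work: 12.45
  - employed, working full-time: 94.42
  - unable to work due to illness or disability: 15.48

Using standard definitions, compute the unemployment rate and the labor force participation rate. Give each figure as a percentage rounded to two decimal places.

Employed = 94.42 million.
Unemployed = 12.70 million.
Labor force = 94.42 + 12.70 = 107.12 million.
Not in labor force = 66.42 + 27.09 + 1.60 + 12.45 + 15.48 = 123.04 million (those not working and not actively searching are outside the labor force — including those who want a job but have given up searching).
Civilian working-age population = 107.12 + 123.04 = 230.16 million.
Unemployment rate = 12.70 / 107.12 = 11.86%.
Labor force participation rate = 107.12 / 230.16 = 46.54%.

Unemployment rate ≈ 11.86%; labor force participation rate ≈ 46.54%.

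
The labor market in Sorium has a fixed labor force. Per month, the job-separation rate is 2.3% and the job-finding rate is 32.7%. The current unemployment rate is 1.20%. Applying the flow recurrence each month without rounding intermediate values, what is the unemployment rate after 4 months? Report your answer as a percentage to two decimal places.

Unemployment rate after four months ≈ 5.61%.

With a fixed labor force, u_{t+1} = u_t + s·(1−u_t) − f·u_t = u_t·(1−s−f) + s.
Here 1−s−f = 0.650 and s = 0.023.
u_1 = 0.012000 × 0.650 + 0.023 = 0.030800.
u_2 = 0.030800 × 0.650 + 0.023 = 0.043020.
u_3 = 0.043020 × 0.650 + 0.023 = 0.050963.
u_4 = 0.050963 × 0.650 + 0.023 = 0.056126.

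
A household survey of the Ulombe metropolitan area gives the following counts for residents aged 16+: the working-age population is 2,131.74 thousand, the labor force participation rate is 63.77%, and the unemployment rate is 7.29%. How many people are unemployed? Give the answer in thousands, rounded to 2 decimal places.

Labor force = 0.6377 × 2,131.74 = 1,359.41 thousand.
Unemployed = 0.0729 × 1,359.41 ≈ 99.10 thousand.

About 99.10 thousand are unemployed.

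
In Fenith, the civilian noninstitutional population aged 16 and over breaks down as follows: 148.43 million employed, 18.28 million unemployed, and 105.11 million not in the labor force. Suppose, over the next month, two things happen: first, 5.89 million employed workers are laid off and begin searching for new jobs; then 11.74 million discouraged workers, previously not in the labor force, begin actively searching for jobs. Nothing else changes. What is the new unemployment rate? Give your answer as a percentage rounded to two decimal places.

Initially, labor force = 148.43 + 18.28 = 166.71 million, so u = 18.28/166.71 = 10.97%.
After the first change, employed falls and unemployed rises by 5.89; labor force unchanged → E = 142.54, U = 24.17, labor force = 166.71 million.
After the second change, unemployed and labor force both rise by 11.74 → E = 142.54, U = 35.91, labor force = 178.45 million.
New unemployment rate = 35.91 / 178.45 = 20.12%.

New unemployment rate ≈ 20.12%.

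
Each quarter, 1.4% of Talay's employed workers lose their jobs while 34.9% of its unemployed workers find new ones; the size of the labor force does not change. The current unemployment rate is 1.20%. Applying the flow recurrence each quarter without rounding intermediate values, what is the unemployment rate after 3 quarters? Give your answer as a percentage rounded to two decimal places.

With a fixed labor force, u_{t+1} = u_t + s·(1−u_t) − f·u_t = u_t·(1−s−f) + s.
Here 1−s−f = 0.637 and s = 0.014.
u_1 = 0.012000 × 0.637 + 0.014 = 0.021644.
u_2 = 0.021644 × 0.637 + 0.014 = 0.027787.
u_3 = 0.027787 × 0.637 + 0.014 = 0.031700.

Unemployment rate after three quarters ≈ 3.17%.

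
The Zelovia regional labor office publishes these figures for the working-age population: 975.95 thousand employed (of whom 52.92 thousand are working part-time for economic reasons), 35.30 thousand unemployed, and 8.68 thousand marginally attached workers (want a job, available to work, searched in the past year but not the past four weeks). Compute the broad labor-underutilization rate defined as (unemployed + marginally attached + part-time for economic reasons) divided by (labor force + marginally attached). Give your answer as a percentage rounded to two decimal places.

Broad underutilization rate ≈ 9.50%.

Labor force = 975.95 + 35.30 = 1,011.25 thousand.
Numerator = 35.30 + 8.68 + 52.92 = 96.90 thousand.
Denominator = 1,011.25 + 8.68 = 1,019.93 thousand.
Broad rate = 96.90 / 1,019.93 = 9.50%.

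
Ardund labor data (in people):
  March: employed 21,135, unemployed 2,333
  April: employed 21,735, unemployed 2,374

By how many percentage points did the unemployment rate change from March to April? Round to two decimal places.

The unemployment rate changed by −0.09 percentage points.

March: labor force = 21,135 + 2,333 = 23,468; u = 2,333/23,468 = 9.94%.
April: labor force = 21,735 + 2,374 = 24,109; u = 2,374/24,109 = 9.85%.
Change = 9.85% − 9.94% = −0.09 pp.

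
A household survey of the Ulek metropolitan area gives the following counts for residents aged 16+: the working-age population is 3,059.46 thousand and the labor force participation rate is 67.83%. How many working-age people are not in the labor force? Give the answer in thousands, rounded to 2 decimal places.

About 984.23 thousand are not in the labor force.

Share not in the labor force = 1 − 0.6783 = 0.3217.
Not in labor force = 0.3217 × 3,059.46 ≈ 984.23 thousand.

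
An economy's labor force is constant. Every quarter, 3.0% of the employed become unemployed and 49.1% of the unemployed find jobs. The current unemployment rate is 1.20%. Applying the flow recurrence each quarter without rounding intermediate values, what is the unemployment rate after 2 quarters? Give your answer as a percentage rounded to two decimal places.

With a fixed labor force, u_{t+1} = u_t + s·(1−u_t) − f·u_t = u_t·(1−s−f) + s.
Here 1−s−f = 0.479 and s = 0.030.
u_1 = 0.012000 × 0.479 + 0.030 = 0.035748.
u_2 = 0.035748 × 0.479 + 0.030 = 0.047123.

Unemployment rate after two quarters ≈ 4.71%.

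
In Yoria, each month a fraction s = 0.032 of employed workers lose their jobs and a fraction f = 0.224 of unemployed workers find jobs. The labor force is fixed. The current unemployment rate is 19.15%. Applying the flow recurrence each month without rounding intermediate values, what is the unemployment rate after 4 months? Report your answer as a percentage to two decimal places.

With a fixed labor force, u_{t+1} = u_t + s·(1−u_t) − f·u_t = u_t·(1−s−f) + s.
Here 1−s−f = 0.744 and s = 0.032.
u_1 = 0.191500 × 0.744 + 0.032 = 0.174476.
u_2 = 0.174476 × 0.744 + 0.032 = 0.161810.
u_3 = 0.161810 × 0.744 + 0.032 = 0.152387.
u_4 = 0.152387 × 0.744 + 0.032 = 0.145376.

Unemployment rate after four months ≈ 14.54%.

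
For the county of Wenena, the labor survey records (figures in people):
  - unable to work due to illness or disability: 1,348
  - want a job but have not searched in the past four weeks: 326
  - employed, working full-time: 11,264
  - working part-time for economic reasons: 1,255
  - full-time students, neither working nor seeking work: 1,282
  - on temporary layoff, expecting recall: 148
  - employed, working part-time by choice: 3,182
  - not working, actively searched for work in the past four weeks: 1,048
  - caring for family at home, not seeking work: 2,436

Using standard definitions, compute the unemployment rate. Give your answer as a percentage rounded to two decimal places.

Unemployment rate ≈ 7.08%.

Employed = 11,264 + 1,255 + 3,182 = 15,701 (anyone who worked, including part-time for economic reasons, counts as employed).
Unemployed = 148 + 1,048 = 1,196 (jobless and actively searching, or on temporary layoff).
Labor force = 15,701 + 1,196 = 16,897.
Unemployment rate = 1,196 / 16,897 = 7.08%.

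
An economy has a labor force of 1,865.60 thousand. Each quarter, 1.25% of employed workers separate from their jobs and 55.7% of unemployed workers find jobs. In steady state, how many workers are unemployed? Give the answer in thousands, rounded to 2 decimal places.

About 40.95 thousand are unemployed in steady state.

Steady-state unemployment rate u* = s/(s+f) = 1.25/(1.25+55.7) = 0.021949.
Unemployed = u* × labor force = 0.021949 × 1,865.60 ≈ 40.95 thousand.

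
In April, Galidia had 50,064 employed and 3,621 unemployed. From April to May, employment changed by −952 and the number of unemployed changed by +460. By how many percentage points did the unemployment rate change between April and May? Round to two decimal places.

April: labor force = 50,064 + 3,621 = 53,685; u = 3,621/53,685 = 6.74%.
May: labor force = 49,112 + 4,081 = 53,193; u = 4,081/53,193 = 7.67%.
Change = 7.67% − 6.74% = +0.93 pp.

The unemployment rate changed by +0.93 percentage points.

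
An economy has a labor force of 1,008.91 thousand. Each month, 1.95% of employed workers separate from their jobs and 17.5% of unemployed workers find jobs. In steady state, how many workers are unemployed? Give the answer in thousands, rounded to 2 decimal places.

About 101.15 thousand are unemployed in steady state.

Steady-state unemployment rate u* = s/(s+f) = 1.95/(1.95+17.5) = 0.100257.
Unemployed = u* × labor force = 0.100257 × 1,008.91 ≈ 101.15 thousand.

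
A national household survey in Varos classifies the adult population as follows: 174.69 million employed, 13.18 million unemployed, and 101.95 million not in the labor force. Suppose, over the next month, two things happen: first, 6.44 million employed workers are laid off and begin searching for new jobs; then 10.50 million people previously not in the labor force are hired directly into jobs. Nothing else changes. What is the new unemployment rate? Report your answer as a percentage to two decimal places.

Initially, labor force = 174.69 + 13.18 = 187.87 million, so u = 13.18/187.87 = 7.02%.
After the first change, employed falls and unemployed rises by 6.44; labor force unchanged → E = 168.25, U = 19.62, labor force = 187.87 million.
After the second change, employed and labor force both rise by 10.50; unemployed unchanged → E = 178.75, U = 19.62, labor force = 198.37 million.
New unemployment rate = 19.62 / 198.37 = 9.89%.

New unemployment rate ≈ 9.89%.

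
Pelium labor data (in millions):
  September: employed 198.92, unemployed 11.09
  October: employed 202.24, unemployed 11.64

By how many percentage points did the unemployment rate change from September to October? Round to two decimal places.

The unemployment rate changed by +0.16 percentage points.

September: labor force = 198.92 + 11.09 = 210.01; u = 11.09/210.01 = 5.28%.
October: labor force = 202.24 + 11.64 = 213.88; u = 11.64/213.88 = 5.44%.
Change = 5.44% − 5.28% = +0.16 pp.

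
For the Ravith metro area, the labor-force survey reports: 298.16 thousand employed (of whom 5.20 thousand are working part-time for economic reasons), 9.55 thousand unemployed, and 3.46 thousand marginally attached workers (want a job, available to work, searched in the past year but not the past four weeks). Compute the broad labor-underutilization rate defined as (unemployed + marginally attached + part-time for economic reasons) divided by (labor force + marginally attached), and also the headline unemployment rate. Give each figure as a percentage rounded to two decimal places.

Broad underutilization rate ≈ 5.85%; headline unemployment rate ≈ 3.10%.

Labor force = 298.16 + 9.55 = 307.71 thousand.
Numerator = 9.55 + 3.46 + 5.20 = 18.21 thousand.
Denominator = 307.71 + 3.46 = 311.17 thousand.
Broad rate = 18.21 / 311.17 = 5.85%.
Headline unemployment rate = 9.55 / 307.71 = 3.10%.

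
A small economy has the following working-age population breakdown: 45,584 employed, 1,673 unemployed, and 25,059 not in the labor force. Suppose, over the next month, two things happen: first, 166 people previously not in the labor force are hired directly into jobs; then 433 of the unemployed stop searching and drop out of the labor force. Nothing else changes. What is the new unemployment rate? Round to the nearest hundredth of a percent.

New unemployment rate ≈ 2.64%.

Initially, labor force = 45,584 + 1,673 = 47,257, so u = 1,673/47,257 = 3.54%.
After the first change, employed and labor force both rise by 166; unemployed unchanged → E = 45,750, U = 1,673, labor force = 47,423.
After the second change, unemployed and labor force both fall by 433 → E = 45,750, U = 1,240, labor force = 46,990.
New unemployment rate = 1,240 / 46,990 = 2.64%.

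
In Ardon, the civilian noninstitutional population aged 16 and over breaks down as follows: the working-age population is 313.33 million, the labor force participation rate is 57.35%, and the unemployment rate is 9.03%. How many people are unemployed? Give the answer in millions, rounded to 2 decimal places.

Labor force = 0.5735 × 313.33 = 179.69 million.
Unemployed = 0.0903 × 179.69 ≈ 16.23 million.

About 16.23 million are unemployed.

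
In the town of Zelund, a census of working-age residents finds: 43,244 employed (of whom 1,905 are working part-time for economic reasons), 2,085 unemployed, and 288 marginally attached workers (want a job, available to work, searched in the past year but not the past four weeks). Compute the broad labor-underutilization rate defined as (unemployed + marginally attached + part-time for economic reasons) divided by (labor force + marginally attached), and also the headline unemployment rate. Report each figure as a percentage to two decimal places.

Labor force = 43,244 + 2,085 = 45,329.
Numerator = 2,085 + 288 + 1,905 = 4,278.
Denominator = 45,329 + 288 = 45,617.
Broad rate = 4,278 / 45,617 = 9.38%.
Headline unemployment rate = 2,085 / 45,329 = 4.60%.

Broad underutilization rate ≈ 9.38%; headline unemployment rate ≈ 4.60%.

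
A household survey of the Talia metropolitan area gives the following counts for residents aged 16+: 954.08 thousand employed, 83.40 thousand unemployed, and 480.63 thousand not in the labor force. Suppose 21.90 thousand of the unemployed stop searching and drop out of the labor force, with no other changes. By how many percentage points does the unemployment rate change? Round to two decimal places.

The unemployment rate changes by −1.98 percentage points.

Initially, labor force = 954.08 + 83.40 = 1,037.48 thousand, so u = 83.40/1,037.48 = 8.04%.
After the change, unemployed and labor force both fall by 21.90 → E = 954.08, U = 61.50, labor force = 1,015.58 thousand.
New unemployment rate = 61.50 / 1,015.58 = 6.06%.
Change = 6.06% − 8.04% = −1.98 percentage points.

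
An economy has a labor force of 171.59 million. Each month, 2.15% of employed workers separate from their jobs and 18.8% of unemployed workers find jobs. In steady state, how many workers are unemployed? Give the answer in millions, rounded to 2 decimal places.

Steady-state unemployment rate u* = s/(s+f) = 2.15/(2.15+18.8) = 0.102625.
Unemployed = u* × labor force = 0.102625 × 171.59 ≈ 17.61 million.

About 17.61 million are unemployed in steady state.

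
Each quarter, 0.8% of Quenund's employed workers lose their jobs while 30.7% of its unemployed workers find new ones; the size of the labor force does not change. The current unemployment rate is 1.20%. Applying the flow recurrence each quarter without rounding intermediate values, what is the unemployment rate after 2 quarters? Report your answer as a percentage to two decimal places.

Unemployment rate after two quarters ≈ 1.91%.

With a fixed labor force, u_{t+1} = u_t + s·(1−u_t) − f·u_t = u_t·(1−s−f) + s.
Here 1−s−f = 0.685 and s = 0.008.
u_1 = 0.012000 × 0.685 + 0.008 = 0.016220.
u_2 = 0.016220 × 0.685 + 0.008 = 0.019111.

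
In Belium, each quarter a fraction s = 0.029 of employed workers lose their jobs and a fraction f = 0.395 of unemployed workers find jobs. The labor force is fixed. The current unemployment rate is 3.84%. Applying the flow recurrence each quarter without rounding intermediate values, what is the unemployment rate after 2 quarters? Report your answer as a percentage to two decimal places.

With a fixed labor force, u_{t+1} = u_t + s·(1−u_t) − f·u_t = u_t·(1−s−f) + s.
Here 1−s−f = 0.576 and s = 0.029.
u_1 = 0.038400 × 0.576 + 0.029 = 0.051118.
u_2 = 0.051118 × 0.576 + 0.029 = 0.058444.

Unemployment rate after two quarters ≈ 5.84%.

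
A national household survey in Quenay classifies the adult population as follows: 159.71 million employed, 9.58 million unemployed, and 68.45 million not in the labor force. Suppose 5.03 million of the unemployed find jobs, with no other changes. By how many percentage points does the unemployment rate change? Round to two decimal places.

Initially, labor force = 159.71 + 9.58 = 169.29 million, so u = 9.58/169.29 = 5.66%.
After the change, unemployed falls and employed rises by 5.03; labor force unchanged → E = 164.74, U = 4.55, labor force = 169.29 million.
New unemployment rate = 4.55 / 169.29 = 2.69%.
Change = 2.69% − 5.66% = −2.97 percentage points.

The unemployment rate changes by −2.97 percentage points.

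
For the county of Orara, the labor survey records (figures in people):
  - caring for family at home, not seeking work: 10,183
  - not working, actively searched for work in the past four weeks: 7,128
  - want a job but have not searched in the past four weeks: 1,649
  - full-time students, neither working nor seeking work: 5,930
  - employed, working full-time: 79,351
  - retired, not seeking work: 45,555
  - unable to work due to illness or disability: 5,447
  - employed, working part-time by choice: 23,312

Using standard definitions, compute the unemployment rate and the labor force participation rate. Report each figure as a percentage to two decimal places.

Employed = 79,351 + 23,312 = 102,663.
Unemployed = 7,128.
Labor force = 102,663 + 7,128 = 109,791.
Not in labor force = 10,183 + 1,649 + 5,930 + 45,555 + 5,447 = 68,764 (those not working and not actively searching are outside the labor force — including those who want a job but have given up searching).
Civilian working-age population = 109,791 + 68,764 = 178,555.
Unemployment rate = 7,128 / 109,791 = 6.49%.
Labor force participation rate = 109,791 / 178,555 = 61.49%.

Unemployment rate ≈ 6.49%; labor force participation rate ≈ 61.49%.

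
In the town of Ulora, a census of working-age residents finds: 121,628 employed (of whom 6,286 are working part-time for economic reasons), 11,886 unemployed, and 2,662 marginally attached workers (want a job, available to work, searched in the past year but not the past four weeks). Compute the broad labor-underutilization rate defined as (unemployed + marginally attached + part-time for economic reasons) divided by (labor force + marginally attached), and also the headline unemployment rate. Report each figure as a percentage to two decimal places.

Broad underutilization rate ≈ 15.30%; headline unemployment rate ≈ 8.90%.

Labor force = 121,628 + 11,886 = 133,514.
Numerator = 11,886 + 2,662 + 6,286 = 20,834.
Denominator = 133,514 + 2,662 = 136,176.
Broad rate = 20,834 / 136,176 = 15.30%.
Headline unemployment rate = 11,886 / 133,514 = 8.90%.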